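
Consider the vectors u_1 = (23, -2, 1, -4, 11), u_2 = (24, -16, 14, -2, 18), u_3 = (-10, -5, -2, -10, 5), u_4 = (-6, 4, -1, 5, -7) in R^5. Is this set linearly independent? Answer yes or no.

no

Form the matrix with these vectors as rows and row reduce.
R2 ← R2 − (24/23)·R1: [0, -320/23, 298/23, 50/23, 150/23]
R3 ← R3 + (10/23)·R1: [0, -135/23, -36/23, -270/23, 225/23]
R4 ← R4 + (6/23)·R1: [0, 80/23, -17/23, 91/23, -95/23]
R3 ← R3 − (27/64)·R2: [0, 0, -225/32, -405/32, 225/32]
R4 ← R4 + (1/4)·R2: [0, 0, 5/2, 9/2, -5/2]
R4 ← R4 + (16/45)·R3: [0, 0, 0, 0, 0]
3 nonzero rows, so the 4 vectors span a space of dimension 3.
Since 3 < 4, the vectors are linearly dependent.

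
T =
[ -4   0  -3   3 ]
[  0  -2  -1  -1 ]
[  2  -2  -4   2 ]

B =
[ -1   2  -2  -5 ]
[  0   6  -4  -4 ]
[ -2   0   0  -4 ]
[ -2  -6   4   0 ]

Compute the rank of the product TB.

3

First compute TB:
[[  4, -26,  20,  32],
 [  4,  -6,   4,  12],
 [  2, -20,  12,  14]]
Now row reduce the product.
R2 ← R2 − R1: [0, 20, -16, -20]
R3 ← R3 − (1/2)·R1: [0, -7, 2, -2]
R3 ← R3 + (7/20)·R2: [0, 0, -18/5, -9]
3 nonzero rows, so rank(TB) = 3.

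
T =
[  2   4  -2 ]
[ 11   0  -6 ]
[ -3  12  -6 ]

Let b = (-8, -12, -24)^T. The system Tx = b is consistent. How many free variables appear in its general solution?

0

Row reduce the augmented matrix [T | b].
R2 ← R2 − (11/2)·R1: [0, -22, 5, 32]
R3 ← R3 + (3/2)·R1: [0, 18, -9, -36]
R3 ← R3 + (9/11)·R2: [0, 0, -54/11, -108/11]
The echelon form has 3 nonzero rows, and every pivot lies in the first 3 columns, so rank(T) = rank([T|b]) = 3.
The system is consistent.
Free variables = (unknowns) − (rank) = 3 − 3 = 0.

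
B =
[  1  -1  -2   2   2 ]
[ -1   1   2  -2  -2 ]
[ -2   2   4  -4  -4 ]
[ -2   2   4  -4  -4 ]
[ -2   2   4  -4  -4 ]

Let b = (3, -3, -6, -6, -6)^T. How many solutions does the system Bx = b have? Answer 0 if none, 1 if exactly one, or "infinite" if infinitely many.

infinite

Row reduce the augmented matrix [B | b].
R2 ← R2 + R1: [0, 0, 0, 0, 0, 0]
R3 ← R3 + (2)·R1: [0, 0, 0, 0, 0, 0]
R4 ← R4 + (2)·R1: [0, 0, 0, 0, 0, 0]
R5 ← R5 + (2)·R1: [0, 0, 0, 0, 0, 0]
The echelon form has 1 nonzero rows, and every pivot lies in the first 5 columns, so rank(B) = rank([B|b]) = 1.
The system is consistent.
rank = 1 < 5 unknowns, so there are infinitely many solutions.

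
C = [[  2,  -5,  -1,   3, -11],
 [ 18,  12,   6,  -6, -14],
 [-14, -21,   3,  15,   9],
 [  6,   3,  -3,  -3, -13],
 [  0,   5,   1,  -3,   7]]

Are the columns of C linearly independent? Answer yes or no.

no

Row reduce C to echelon form.
R2 ← R2 − (9)·R1: [0, 57, 15, -33, 85]
R3 ← R3 + (7)·R1: [0, -56, -4, 36, -68]
R4 ← R4 − (3)·R1: [0, 18, 0, -12, 20]
R3 ← R3 + (56/57)·R2: [0, 0, 204/19, 68/19, 884/57]
R4 ← R4 − (6/19)·R2: [0, 0, -90/19, -30/19, -130/19]
R5 ← R5 − (5/57)·R2: [0, 0, -6/19, -2/19, -26/57]
R4 ← R4 + (15/34)·R3: [0, 0, 0, 0, 0]
R5 ← R5 + (1/34)·R3: [0, 0, 0, 0, 0]
3 pivots among 5 columns.
Only 3 < 5 pivot columns, so the columns are linearly dependent.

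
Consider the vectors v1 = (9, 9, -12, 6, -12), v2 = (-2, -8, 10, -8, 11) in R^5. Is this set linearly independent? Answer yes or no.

Form the matrix with these vectors as rows and row reduce.
R2 ← R2 + (2/9)·R1: [0, -6, 22/3, -20/3, 25/3]
2 nonzero rows, so the 2 vectors span a space of dimension 2.
Since 2 = 2, the vectors are linearly independent.

yes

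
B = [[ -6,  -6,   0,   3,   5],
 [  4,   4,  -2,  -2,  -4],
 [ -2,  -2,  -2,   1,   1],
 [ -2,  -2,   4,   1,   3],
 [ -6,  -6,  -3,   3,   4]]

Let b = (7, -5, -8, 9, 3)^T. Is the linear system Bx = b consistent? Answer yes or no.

Row reduce the augmented matrix [B | b].
R2 ← R2 + (2/3)·R1: [0, 0, -2, 0, -2/3, -1/3]
R3 ← R3 − (1/3)·R1: [0, 0, -2, 0, -2/3, -31/3]
R4 ← R4 − (1/3)·R1: [0, 0, 4, 0, 4/3, 20/3]
R5 ← R5 − R1: [0, 0, -3, 0, -1, -4]
R3 ← R3 − R2: [0, 0, 0, 0, 0, -10]
R4 ← R4 + (2)·R2: [0, 0, 0, 0, 0, 6]
R5 ← R5 − (3/2)·R2: [0, 0, 0, 0, 0, -7/2]
R4 ← R4 + (3/5)·R3: [0, 0, 0, 0, 0, 0]
R5 ← R5 − (7/20)·R3: [0, 0, 0, 0, 0, 0]
The echelon form has 3 nonzero rows; the last pivot sits in the augmented column, so rank(B) = 2 but rank([B|b]) = 3.
Since the ranks differ, the system is inconsistent.

no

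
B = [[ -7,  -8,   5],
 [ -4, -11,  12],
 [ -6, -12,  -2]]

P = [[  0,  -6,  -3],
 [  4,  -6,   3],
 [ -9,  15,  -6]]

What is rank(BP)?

First compute BP:
[[-77, 165, -33],
 [-152, 270, -93],
 [-30,  78,  -6]]
Now row reduce the product.
R2 ← R2 − (152/77)·R1: [0, -390/7, -195/7]
R3 ← R3 − (30/77)·R1: [0, 96/7, 48/7]
R3 ← R3 + (16/65)·R2: [0, 0, 0]
2 nonzero rows, so rank(BP) = 2.

2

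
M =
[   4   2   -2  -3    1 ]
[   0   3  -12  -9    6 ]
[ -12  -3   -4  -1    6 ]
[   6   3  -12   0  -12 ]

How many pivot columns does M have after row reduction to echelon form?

Row reduce to echelon form.
R3 ← R3 + (3)·R1: [0, 3, -10, -10, 9]
R4 ← R4 − (3/2)·R1: [0, 0, -9, 9/2, -27/2]
R3 ← R3 − R2: [0, 0, 2, -1, 3]
R4 ← R4 + (9/2)·R3: [0, 0, 0, 0, 0]
Echelon form has 3 nonzero rows, so rank(M) = 3.
Each nonzero row contributes one pivot column: 3 pivot columns.

3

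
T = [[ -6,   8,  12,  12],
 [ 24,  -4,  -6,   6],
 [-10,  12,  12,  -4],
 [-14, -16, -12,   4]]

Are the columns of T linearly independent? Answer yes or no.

no

Row reduce T to echelon form.
R2 ← R2 + (4)·R1: [0, 28, 42, 54]
R3 ← R3 − (5/3)·R1: [0, -4/3, -8, -24]
R4 ← R4 − (7/3)·R1: [0, -104/3, -40, -24]
R3 ← R3 + (1/21)·R2: [0, 0, -6, -150/7]
R4 ← R4 + (26/21)·R2: [0, 0, 12, 300/7]
R4 ← R4 + (2)·R3: [0, 0, 0, 0]
3 pivots among 4 columns.
Only 3 < 4 pivot columns, so the columns are linearly dependent.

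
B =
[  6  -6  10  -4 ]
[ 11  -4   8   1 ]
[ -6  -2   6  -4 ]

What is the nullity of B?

1

Row reduce to echelon form.
R2 ← R2 − (11/6)·R1: [0, 7, -31/3, 25/3]
R3 ← R3 + R1: [0, -8, 16, -8]
R3 ← R3 + (8/7)·R2: [0, 0, 88/21, 32/21]
3 nonzero rows, so rank(B) = 3.
B has 4 columns; by rank–nullity, nullity = 4 − 3 = 1.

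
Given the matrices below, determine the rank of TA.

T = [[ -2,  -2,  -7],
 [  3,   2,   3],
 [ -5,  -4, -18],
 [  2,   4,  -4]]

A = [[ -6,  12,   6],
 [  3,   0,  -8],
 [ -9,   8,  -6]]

3

First compute TA:
[[ 69, -80,  46],
 [-39,  60, -16],
 [180, -204, 110],
 [ 36,  -8,   4]]
Now row reduce the product.
R2 ← R2 + (13/23)·R1: [0, 340/23, 10]
R3 ← R3 − (60/23)·R1: [0, 108/23, -10]
R4 ← R4 − (12/23)·R1: [0, 776/23, -20]
R3 ← R3 − (27/85)·R2: [0, 0, -224/17]
R4 ← R4 − (194/85)·R2: [0, 0, -728/17]
R4 ← R4 − (13/4)·R3: [0, 0, 0]
3 nonzero rows, so rank(TA) = 3.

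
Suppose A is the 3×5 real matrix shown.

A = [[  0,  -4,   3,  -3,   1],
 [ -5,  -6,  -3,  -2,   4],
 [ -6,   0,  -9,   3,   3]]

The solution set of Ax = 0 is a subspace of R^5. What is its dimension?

Row reduce to echelon form.
Swap R1 ↔ R2
R3 ← R3 − (6/5)·R1: [0, 36/5, -27/5, 27/5, -9/5]
R3 ← R3 + (9/5)·R2: [0, 0, 0, 0, 0]
2 nonzero rows, so rank(A) = 2.
A has 5 columns; by rank–nullity, nullity = 5 − 2 = 3.

3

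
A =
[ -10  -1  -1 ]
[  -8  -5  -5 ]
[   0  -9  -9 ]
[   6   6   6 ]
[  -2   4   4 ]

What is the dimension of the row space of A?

2

Row reduce to echelon form.
R2 ← R2 − (4/5)·R1: [0, -21/5, -21/5]
R4 ← R4 + (3/5)·R1: [0, 27/5, 27/5]
R5 ← R5 − (1/5)·R1: [0, 21/5, 21/5]
R3 ← R3 − (15/7)·R2: [0, 0, 0]
R4 ← R4 + (9/7)·R2: [0, 0, 0]
R5 ← R5 + R2: [0, 0, 0]
Echelon form has 2 nonzero rows, so rank(A) = 2.
The row space has dimension equal to the rank: 2.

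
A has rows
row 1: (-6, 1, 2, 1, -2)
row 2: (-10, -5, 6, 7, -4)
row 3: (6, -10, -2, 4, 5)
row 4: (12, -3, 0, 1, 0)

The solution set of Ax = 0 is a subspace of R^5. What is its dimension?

2

Row reduce to echelon form.
R2 ← R2 − (5/3)·R1: [0, -20/3, 8/3, 16/3, -2/3]
R3 ← R3 + R1: [0, -9, 0, 5, 3]
R4 ← R4 + (2)·R1: [0, -1, 4, 3, -4]
R3 ← R3 − (27/20)·R2: [0, 0, -18/5, -11/5, 39/10]
R4 ← R4 − (3/20)·R2: [0, 0, 18/5, 11/5, -39/10]
R4 ← R4 + R3: [0, 0, 0, 0, 0]
3 nonzero rows, so rank(A) = 3.
A has 5 columns; by rank–nullity, nullity = 5 − 3 = 2.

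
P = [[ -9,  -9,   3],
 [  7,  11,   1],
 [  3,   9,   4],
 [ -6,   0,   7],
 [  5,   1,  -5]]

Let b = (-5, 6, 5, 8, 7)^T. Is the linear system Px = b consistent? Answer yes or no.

Row reduce the augmented matrix [P | b].
R2 ← R2 + (7/9)·R1: [0, 4, 10/3, 19/9]
R3 ← R3 + (1/3)·R1: [0, 6, 5, 10/3]
R4 ← R4 − (2/3)·R1: [0, 6, 5, 34/3]
R5 ← R5 + (5/9)·R1: [0, -4, -10/3, 38/9]
R3 ← R3 − (3/2)·R2: [0, 0, 0, 1/6]
R4 ← R4 − (3/2)·R2: [0, 0, 0, 49/6]
R5 ← R5 + R2: [0, 0, 0, 19/3]
R4 ← R4 − (49)·R3: [0, 0, 0, 0]
R5 ← R5 − (38)·R3: [0, 0, 0, 0]
The echelon form has 3 nonzero rows; the last pivot sits in the augmented column, so rank(P) = 2 but rank([P|b]) = 3.
Since the ranks differ, the system is inconsistent.

no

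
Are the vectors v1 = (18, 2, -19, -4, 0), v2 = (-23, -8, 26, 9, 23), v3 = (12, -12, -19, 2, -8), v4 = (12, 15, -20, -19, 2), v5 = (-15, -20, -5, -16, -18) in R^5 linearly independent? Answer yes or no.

yes

Form the matrix with these vectors as rows and row reduce.
R2 ← R2 + (23/18)·R1: [0, -49/9, 31/18, 35/9, 23]
R3 ← R3 − (2/3)·R1: [0, -40/3, -19/3, 14/3, -8]
R4 ← R4 − (2/3)·R1: [0, 41/3, -22/3, -49/3, 2]
R5 ← R5 + (5/6)·R1: [0, -55/3, -125/6, -58/3, -18]
R3 ← R3 − (120/49)·R2: [0, 0, -517/49, -34/7, -3152/49]
R4 ← R4 + (123/49)·R2: [0, 0, -295/98, -46/7, 2927/49]
R5 ← R5 − (165/49)·R2: [0, 0, -1305/49, -227/7, -4677/49]
R4 ← R4 − (295/1034)·R3: [0, 0, 0, -2681/517, 40371/517]
R5 ← R5 − (1305/517)·R3: [0, 0, 0, -10427/517, 34599/517]
R5 ← R5 − (10427/2681)·R4: [0, 0, 0, 0, -634794/2681]
5 nonzero rows, so the 5 vectors span a space of dimension 5.
Since 5 = 5, the vectors are linearly independent.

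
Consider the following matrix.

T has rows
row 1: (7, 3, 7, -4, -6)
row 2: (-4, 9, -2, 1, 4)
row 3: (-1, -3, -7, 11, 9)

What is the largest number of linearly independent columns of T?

3

Row reduce to echelon form.
R2 ← R2 + (4/7)·R1: [0, 75/7, 2, -9/7, 4/7]
R3 ← R3 + (1/7)·R1: [0, -18/7, -6, 73/7, 57/7]
R3 ← R3 + (6/25)·R2: [0, 0, -138/25, 253/25, 207/25]
Echelon form has 3 nonzero rows, so rank(T) = 3.
The rank gives the maximum number of linearly independent columns: 3.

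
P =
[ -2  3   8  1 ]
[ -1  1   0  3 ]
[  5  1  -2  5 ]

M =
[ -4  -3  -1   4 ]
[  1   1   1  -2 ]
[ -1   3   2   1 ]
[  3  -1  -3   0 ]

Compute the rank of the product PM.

3

First compute PM:
[[  6,  32,  18,  -6],
 [ 14,   1,  -7,  -6],
 [ -2, -25, -23,  16]]
Now row reduce the product.
R2 ← R2 − (7/3)·R1: [0, -221/3, -49, 8]
R3 ← R3 + (1/3)·R1: [0, -43/3, -17, 14]
R3 ← R3 − (43/221)·R2: [0, 0, -1650/221, 2750/221]
3 nonzero rows, so rank(PM) = 3.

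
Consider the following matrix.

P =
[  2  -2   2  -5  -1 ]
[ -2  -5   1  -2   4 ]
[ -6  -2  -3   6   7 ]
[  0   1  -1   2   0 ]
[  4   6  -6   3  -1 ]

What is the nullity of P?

1

Row reduce to echelon form.
R2 ← R2 + R1: [0, -7, 3, -7, 3]
R3 ← R3 + (3)·R1: [0, -8, 3, -9, 4]
R5 ← R5 − (2)·R1: [0, 10, -10, 13, 1]
R3 ← R3 − (8/7)·R2: [0, 0, -3/7, -1, 4/7]
R4 ← R4 + (1/7)·R2: [0, 0, -4/7, 1, 3/7]
R5 ← R5 + (10/7)·R2: [0, 0, -40/7, 3, 37/7]
R4 ← R4 − (4/3)·R3: [0, 0, 0, 7/3, -1/3]
R5 ← R5 − (40/3)·R3: [0, 0, 0, 49/3, -7/3]
R5 ← R5 − (7)·R4: [0, 0, 0, 0, 0]
4 nonzero rows, so rank(P) = 4.
P has 5 columns; by rank–nullity, nullity = 5 − 4 = 1.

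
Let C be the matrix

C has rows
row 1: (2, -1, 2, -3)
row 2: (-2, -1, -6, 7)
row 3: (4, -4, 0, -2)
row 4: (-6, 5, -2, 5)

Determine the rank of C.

Row reduce to echelon form.
R2 ← R2 + R1: [0, -2, -4, 4]
R3 ← R3 − (2)·R1: [0, -2, -4, 4]
R4 ← R4 + (3)·R1: [0, 2, 4, -4]
R3 ← R3 − R2: [0, 0, 0, 0]
R4 ← R4 + R2: [0, 0, 0, 0]
Echelon form has 2 nonzero rows, so rank(C) = 2.

2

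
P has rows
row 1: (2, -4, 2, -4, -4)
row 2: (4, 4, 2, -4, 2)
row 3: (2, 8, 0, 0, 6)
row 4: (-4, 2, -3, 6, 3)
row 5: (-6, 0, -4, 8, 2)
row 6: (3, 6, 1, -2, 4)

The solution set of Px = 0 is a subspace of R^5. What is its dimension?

3

Row reduce to echelon form.
R2 ← R2 − (2)·R1: [0, 12, -2, 4, 10]
R3 ← R3 − R1: [0, 12, -2, 4, 10]
R4 ← R4 + (2)·R1: [0, -6, 1, -2, -5]
R5 ← R5 + (3)·R1: [0, -12, 2, -4, -10]
R6 ← R6 − (3/2)·R1: [0, 12, -2, 4, 10]
R3 ← R3 − R2: [0, 0, 0, 0, 0]
R4 ← R4 + (1/2)·R2: [0, 0, 0, 0, 0]
R5 ← R5 + R2: [0, 0, 0, 0, 0]
R6 ← R6 − R2: [0, 0, 0, 0, 0]
2 nonzero rows, so rank(P) = 2.
P has 5 columns; by rank–nullity, nullity = 5 − 2 = 3.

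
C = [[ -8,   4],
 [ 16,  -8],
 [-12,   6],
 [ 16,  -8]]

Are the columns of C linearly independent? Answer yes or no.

Row reduce C to echelon form.
R2 ← R2 + (2)·R1: [0, 0]
R3 ← R3 − (3/2)·R1: [0, 0]
R4 ← R4 + (2)·R1: [0, 0]
1 pivot among 2 columns.
Only 1 < 2 pivot columns, so the columns are linearly dependent.

no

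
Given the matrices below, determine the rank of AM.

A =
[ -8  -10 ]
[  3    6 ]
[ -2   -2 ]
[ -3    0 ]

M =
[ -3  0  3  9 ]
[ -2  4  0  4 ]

First compute AM:
[[ 44, -40, -24, -112],
 [-21,  24,   9,  51],
 [ 10,  -8,  -6, -26],
 [  9,   0,  -9, -27]]
Now row reduce the product.
R2 ← R2 + (21/44)·R1: [0, 54/11, -27/11, -27/11]
R3 ← R3 − (5/22)·R1: [0, 12/11, -6/11, -6/11]
R4 ← R4 − (9/44)·R1: [0, 90/11, -45/11, -45/11]
R3 ← R3 − (2/9)·R2: [0, 0, 0, 0]
R4 ← R4 − (5/3)·R2: [0, 0, 0, 0]
2 nonzero rows, so rank(AM) = 2.

2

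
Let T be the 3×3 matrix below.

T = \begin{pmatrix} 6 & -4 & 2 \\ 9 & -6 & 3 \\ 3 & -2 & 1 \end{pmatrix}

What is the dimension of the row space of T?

Row reduce to echelon form.
R2 ← R2 − (3/2)·R1: [0, 0, 0]
R3 ← R3 − (1/2)·R1: [0, 0, 0]
Echelon form has 1 nonzero row, so rank(T) = 1.
The row space has dimension equal to the rank: 1.

1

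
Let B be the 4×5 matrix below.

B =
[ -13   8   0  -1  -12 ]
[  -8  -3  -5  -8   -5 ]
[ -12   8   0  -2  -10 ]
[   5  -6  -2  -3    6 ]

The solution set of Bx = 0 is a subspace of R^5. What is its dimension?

Row reduce to echelon form.
R2 ← R2 − (8/13)·R1: [0, -103/13, -5, -96/13, 31/13]
R3 ← R3 − (12/13)·R1: [0, 8/13, 0, -14/13, 14/13]
R4 ← R4 + (5/13)·R1: [0, -38/13, -2, -44/13, 18/13]
R3 ← R3 + (8/103)·R2: [0, 0, -40/103, -170/103, 130/103]
R4 ← R4 − (38/103)·R2: [0, 0, -16/103, -68/103, 52/103]
R4 ← R4 − (2/5)·R3: [0, 0, 0, 0, 0]
3 nonzero rows, so rank(B) = 3.
B has 5 columns; by rank–nullity, nullity = 5 − 3 = 2.

2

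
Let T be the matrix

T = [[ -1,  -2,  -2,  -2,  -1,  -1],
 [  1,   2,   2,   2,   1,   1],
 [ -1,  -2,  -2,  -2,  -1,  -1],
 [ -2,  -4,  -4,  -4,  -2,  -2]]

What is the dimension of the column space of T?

1

Row reduce to echelon form.
R2 ← R2 + R1: [0, 0, 0, 0, 0, 0]
R3 ← R3 − R1: [0, 0, 0, 0, 0, 0]
R4 ← R4 − (2)·R1: [0, 0, 0, 0, 0, 0]
Echelon form has 1 nonzero row, so rank(T) = 1.
The column space has dimension equal to the rank: 1.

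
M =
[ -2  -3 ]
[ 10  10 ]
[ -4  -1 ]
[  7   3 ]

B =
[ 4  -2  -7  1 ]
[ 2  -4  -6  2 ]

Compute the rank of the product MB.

2

First compute MB:
[[-14,  16,  32,  -8],
 [ 60, -60, -130,  30],
 [-18,  12,  34,  -6],
 [ 34, -26, -67,  13]]
Now row reduce the product.
R2 ← R2 + (30/7)·R1: [0, 60/7, 50/7, -30/7]
R3 ← R3 − (9/7)·R1: [0, -60/7, -50/7, 30/7]
R4 ← R4 + (17/7)·R1: [0, 90/7, 75/7, -45/7]
R3 ← R3 + R2: [0, 0, 0, 0]
R4 ← R4 − (3/2)·R2: [0, 0, 0, 0]
2 nonzero rows, so rank(MB) = 2.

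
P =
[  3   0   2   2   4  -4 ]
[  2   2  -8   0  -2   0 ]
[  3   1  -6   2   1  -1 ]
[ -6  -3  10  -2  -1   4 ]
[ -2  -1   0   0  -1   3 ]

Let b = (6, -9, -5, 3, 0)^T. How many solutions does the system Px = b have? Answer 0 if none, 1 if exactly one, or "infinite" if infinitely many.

Row reduce the augmented matrix [P | b].
R2 ← R2 − (2/3)·R1: [0, 2, -28/3, -4/3, -14/3, 8/3, -13]
R3 ← R3 − R1: [0, 1, -8, 0, -3, 3, -11]
R4 ← R4 + (2)·R1: [0, -3, 14, 2, 7, -4, 15]
R5 ← R5 + (2/3)·R1: [0, -1, 4/3, 4/3, 5/3, 1/3, 4]
R3 ← R3 − (1/2)·R2: [0, 0, -10/3, 2/3, -2/3, 5/3, -9/2]
R4 ← R4 + (3/2)·R2: [0, 0, 0, 0, 0, 0, -9/2]
R5 ← R5 + (1/2)·R2: [0, 0, -10/3, 2/3, -2/3, 5/3, -5/2]
R5 ← R5 − R3: [0, 0, 0, 0, 0, 0, 2]
R5 ← R5 + (4/9)·R4: [0, 0, 0, 0, 0, 0, 0]
The echelon form has 4 nonzero rows; the last pivot sits in the augmented column, so rank(P) = 3 but rank([P|b]) = 4.
Since the ranks differ, the system is inconsistent.
It has no solutions.

0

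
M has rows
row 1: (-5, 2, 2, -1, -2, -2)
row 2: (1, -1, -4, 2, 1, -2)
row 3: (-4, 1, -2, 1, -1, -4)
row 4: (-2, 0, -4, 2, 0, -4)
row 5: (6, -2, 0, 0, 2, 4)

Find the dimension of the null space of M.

4

Row reduce to echelon form.
R2 ← R2 + (1/5)·R1: [0, -3/5, -18/5, 9/5, 3/5, -12/5]
R3 ← R3 − (4/5)·R1: [0, -3/5, -18/5, 9/5, 3/5, -12/5]
R4 ← R4 − (2/5)·R1: [0, -4/5, -24/5, 12/5, 4/5, -16/5]
R5 ← R5 + (6/5)·R1: [0, 2/5, 12/5, -6/5, -2/5, 8/5]
R3 ← R3 − R2: [0, 0, 0, 0, 0, 0]
R4 ← R4 − (4/3)·R2: [0, 0, 0, 0, 0, 0]
R5 ← R5 + (2/3)·R2: [0, 0, 0, 0, 0, 0]
2 nonzero rows, so rank(M) = 2.
M has 6 columns; by rank–nullity, nullity = 6 − 2 = 4.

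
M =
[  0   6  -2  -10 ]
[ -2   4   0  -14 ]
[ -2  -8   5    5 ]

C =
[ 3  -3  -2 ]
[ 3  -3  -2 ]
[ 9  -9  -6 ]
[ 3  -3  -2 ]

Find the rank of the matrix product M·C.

First compute MC:
[[-30,  30,  20],
 [-36,  36,  24],
 [ 30, -30, -20]]
Now row reduce the product.
R2 ← R2 − (6/5)·R1: [0, 0, 0]
R3 ← R3 + R1: [0, 0, 0]
1 nonzero row, so rank(MC) = 1.

1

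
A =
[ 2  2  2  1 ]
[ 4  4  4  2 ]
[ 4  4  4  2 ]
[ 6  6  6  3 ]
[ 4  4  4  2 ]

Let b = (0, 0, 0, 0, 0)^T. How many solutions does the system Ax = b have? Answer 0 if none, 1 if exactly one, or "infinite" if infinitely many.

Row reduce the augmented matrix [A | b].
R2 ← R2 − (2)·R1: [0, 0, 0, 0, 0]
R3 ← R3 − (2)·R1: [0, 0, 0, 0, 0]
R4 ← R4 − (3)·R1: [0, 0, 0, 0, 0]
R5 ← R5 − (2)·R1: [0, 0, 0, 0, 0]
The echelon form has 1 nonzero rows, and every pivot lies in the first 4 columns, so rank(A) = rank([A|b]) = 1.
The system is consistent.
rank = 1 < 4 unknowns, so there are infinitely many solutions.

infinite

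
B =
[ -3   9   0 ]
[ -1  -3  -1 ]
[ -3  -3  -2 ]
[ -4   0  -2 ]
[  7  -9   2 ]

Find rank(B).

2

Row reduce to echelon form.
R2 ← R2 − (1/3)·R1: [0, -6, -1]
R3 ← R3 − R1: [0, -12, -2]
R4 ← R4 − (4/3)·R1: [0, -12, -2]
R5 ← R5 + (7/3)·R1: [0, 12, 2]
R3 ← R3 − (2)·R2: [0, 0, 0]
R4 ← R4 − (2)·R2: [0, 0, 0]
R5 ← R5 + (2)·R2: [0, 0, 0]
Echelon form has 2 nonzero rows, so rank(B) = 2.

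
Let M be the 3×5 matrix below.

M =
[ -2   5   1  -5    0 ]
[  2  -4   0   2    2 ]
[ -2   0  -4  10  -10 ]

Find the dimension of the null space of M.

Row reduce to echelon form.
R2 ← R2 + R1: [0, 1, 1, -3, 2]
R3 ← R3 − R1: [0, -5, -5, 15, -10]
R3 ← R3 + (5)·R2: [0, 0, 0, 0, 0]
2 nonzero rows, so rank(M) = 2.
M has 5 columns; by rank–nullity, nullity = 5 − 2 = 3.

3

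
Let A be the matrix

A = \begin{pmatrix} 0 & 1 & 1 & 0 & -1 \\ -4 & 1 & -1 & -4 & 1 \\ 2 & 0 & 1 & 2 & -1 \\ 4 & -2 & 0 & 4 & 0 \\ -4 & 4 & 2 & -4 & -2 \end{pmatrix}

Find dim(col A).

Row reduce to echelon form.
Swap R1 ↔ R2
R3 ← R3 + (1/2)·R1: [0, 1/2, 1/2, 0, -1/2]
R4 ← R4 + R1: [0, -1, -1, 0, 1]
R5 ← R5 − R1: [0, 3, 3, 0, -3]
R3 ← R3 − (1/2)·R2: [0, 0, 0, 0, 0]
R4 ← R4 + R2: [0, 0, 0, 0, 0]
R5 ← R5 − (3)·R2: [0, 0, 0, 0, 0]
Echelon form has 2 nonzero rows, so rank(A) = 2.
The column space has dimension equal to the rank: 2.

2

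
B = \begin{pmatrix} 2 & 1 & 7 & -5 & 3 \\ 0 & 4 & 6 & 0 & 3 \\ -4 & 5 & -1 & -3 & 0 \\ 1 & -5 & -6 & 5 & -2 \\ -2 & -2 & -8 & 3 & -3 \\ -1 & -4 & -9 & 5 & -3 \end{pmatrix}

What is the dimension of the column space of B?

Row reduce to echelon form.
R3 ← R3 + (2)·R1: [0, 7, 13, -13, 6]
R4 ← R4 − (1/2)·R1: [0, -11/2, -19/2, 15/2, -7/2]
R5 ← R5 + R1: [0, -1, -1, -2, 0]
R6 ← R6 + (1/2)·R1: [0, -7/2, -11/2, 5/2, -3/2]
R3 ← R3 − (7/4)·R2: [0, 0, 5/2, -13, 3/4]
R4 ← R4 + (11/8)·R2: [0, 0, -5/4, 15/2, 5/8]
R5 ← R5 + (1/4)·R2: [0, 0, 1/2, -2, 3/4]
R6 ← R6 + (7/8)·R2: [0, 0, -1/4, 5/2, 9/8]
R4 ← R4 + (1/2)·R3: [0, 0, 0, 1, 1]
R5 ← R5 − (1/5)·R3: [0, 0, 0, 3/5, 3/5]
R6 ← R6 + (1/10)·R3: [0, 0, 0, 6/5, 6/5]
R5 ← R5 − (3/5)·R4: [0, 0, 0, 0, 0]
R6 ← R6 − (6/5)·R4: [0, 0, 0, 0, 0]
Echelon form has 4 nonzero rows, so rank(B) = 4.
The column space has dimension equal to the rank: 4.

4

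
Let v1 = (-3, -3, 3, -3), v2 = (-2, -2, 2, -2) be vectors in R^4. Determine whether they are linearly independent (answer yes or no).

no

Form the matrix with these vectors as rows and row reduce.
R2 ← R2 − (2/3)·R1: [0, 0, 0, 0]
1 nonzero row, so the 2 vectors span a space of dimension 1.
Since 1 < 2, the vectors are linearly dependent.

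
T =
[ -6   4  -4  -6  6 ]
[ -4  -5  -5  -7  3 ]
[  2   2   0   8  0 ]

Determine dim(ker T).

2

Row reduce to echelon form.
R2 ← R2 − (2/3)·R1: [0, -23/3, -7/3, -3, -1]
R3 ← R3 + (1/3)·R1: [0, 10/3, -4/3, 6, 2]
R3 ← R3 + (10/23)·R2: [0, 0, -54/23, 108/23, 36/23]
3 nonzero rows, so rank(T) = 3.
T has 5 columns; by rank–nullity, nullity = 5 − 3 = 2.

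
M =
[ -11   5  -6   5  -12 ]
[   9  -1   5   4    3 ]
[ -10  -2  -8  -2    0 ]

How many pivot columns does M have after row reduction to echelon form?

Row reduce to echelon form.
R2 ← R2 + (9/11)·R1: [0, 34/11, 1/11, 89/11, -75/11]
R3 ← R3 − (10/11)·R1: [0, -72/11, -28/11, -72/11, 120/11]
R3 ← R3 + (36/17)·R2: [0, 0, -40/17, 180/17, -60/17]
Echelon form has 3 nonzero rows, so rank(M) = 3.
Each nonzero row contributes one pivot column: 3 pivot columns.

3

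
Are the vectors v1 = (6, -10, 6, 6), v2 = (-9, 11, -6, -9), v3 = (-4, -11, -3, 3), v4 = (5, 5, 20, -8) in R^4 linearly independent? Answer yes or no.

yes

Form the matrix with these vectors as rows and row reduce.
R2 ← R2 + (3/2)·R1: [0, -4, 3, 0]
R3 ← R3 + (2/3)·R1: [0, -53/3, 1, 7]
R4 ← R4 − (5/6)·R1: [0, 40/3, 15, -13]
R3 ← R3 − (53/12)·R2: [0, 0, -49/4, 7]
R4 ← R4 + (10/3)·R2: [0, 0, 25, -13]
R4 ← R4 + (100/49)·R3: [0, 0, 0, 9/7]
4 nonzero rows, so the 4 vectors span a space of dimension 4.
Since 4 = 4, the vectors are linearly independent.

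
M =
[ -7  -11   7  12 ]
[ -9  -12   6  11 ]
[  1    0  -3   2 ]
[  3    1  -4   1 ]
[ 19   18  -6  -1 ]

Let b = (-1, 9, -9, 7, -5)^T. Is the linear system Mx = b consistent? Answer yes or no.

Row reduce the augmented matrix [M | b].
R2 ← R2 − (9/7)·R1: [0, 15/7, -3, -31/7, 72/7]
R3 ← R3 + (1/7)·R1: [0, -11/7, -2, 26/7, -64/7]
R4 ← R4 + (3/7)·R1: [0, -26/7, -1, 43/7, 46/7]
R5 ← R5 + (19/7)·R1: [0, -83/7, 13, 221/7, -54/7]
R3 ← R3 + (11/15)·R2: [0, 0, -21/5, 7/15, -8/5]
R4 ← R4 + (26/15)·R2: [0, 0, -31/5, -23/15, 122/5]
R5 ← R5 + (83/15)·R2: [0, 0, -18/5, 106/15, 246/5]
R4 ← R4 − (31/21)·R3: [0, 0, 0, -20/9, 562/21]
R5 ← R5 − (6/7)·R3: [0, 0, 0, 20/3, 354/7]
R5 ← R5 + (3)·R4: [0, 0, 0, 0, 916/7]
The echelon form has 5 nonzero rows; the last pivot sits in the augmented column, so rank(M) = 4 but rank([M|b]) = 5.
Since the ranks differ, the system is inconsistent.

no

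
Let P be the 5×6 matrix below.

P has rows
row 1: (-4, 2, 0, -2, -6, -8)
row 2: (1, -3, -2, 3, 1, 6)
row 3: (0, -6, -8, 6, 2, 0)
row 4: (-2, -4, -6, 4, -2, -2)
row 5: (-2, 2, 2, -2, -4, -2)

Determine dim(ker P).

3

Row reduce to echelon form.
R2 ← R2 + (1/4)·R1: [0, -5/2, -2, 5/2, -1/2, 4]
R4 ← R4 − (1/2)·R1: [0, -5, -6, 5, 1, 2]
R5 ← R5 − (1/2)·R1: [0, 1, 2, -1, -1, 2]
R3 ← R3 − (12/5)·R2: [0, 0, -16/5, 0, 16/5, -48/5]
R4 ← R4 − (2)·R2: [0, 0, -2, 0, 2, -6]
R5 ← R5 + (2/5)·R2: [0, 0, 6/5, 0, -6/5, 18/5]
R4 ← R4 − (5/8)·R3: [0, 0, 0, 0, 0, 0]
R5 ← R5 + (3/8)·R3: [0, 0, 0, 0, 0, 0]
3 nonzero rows, so rank(P) = 3.
P has 6 columns; by rank–nullity, nullity = 6 − 3 = 3.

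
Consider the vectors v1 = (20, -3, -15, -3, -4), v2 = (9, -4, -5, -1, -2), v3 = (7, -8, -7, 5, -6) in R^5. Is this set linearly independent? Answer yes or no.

yes

Form the matrix with these vectors as rows and row reduce.
R2 ← R2 − (9/20)·R1: [0, -53/20, 7/4, 7/20, -1/5]
R3 ← R3 − (7/20)·R1: [0, -139/20, -7/4, 121/20, -23/5]
R3 ← R3 − (139/53)·R2: [0, 0, -336/53, 272/53, -216/53]
3 nonzero rows, so the 3 vectors span a space of dimension 3.
Since 3 = 3, the vectors are linearly independent.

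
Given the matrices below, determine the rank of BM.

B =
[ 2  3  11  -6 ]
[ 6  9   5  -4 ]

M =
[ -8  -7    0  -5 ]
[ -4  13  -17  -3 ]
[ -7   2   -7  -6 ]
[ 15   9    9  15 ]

First compute BM:
[[-195,  -7, -182, -175],
 [-179,  49, -224, -147]]
Now row reduce the product.
R2 ← R2 − (179/195)·R1: [0, 10808/195, -854/15, 532/39]
2 nonzero rows, so rank(BM) = 2.

2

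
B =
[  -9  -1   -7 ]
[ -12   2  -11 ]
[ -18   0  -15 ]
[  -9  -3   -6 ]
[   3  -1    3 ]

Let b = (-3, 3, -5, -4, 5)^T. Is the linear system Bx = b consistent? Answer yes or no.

Row reduce the augmented matrix [B | b].
R2 ← R2 − (4/3)·R1: [0, 10/3, -5/3, 7]
R3 ← R3 − (2)·R1: [0, 2, -1, 1]
R4 ← R4 − R1: [0, -2, 1, -1]
R5 ← R5 + (1/3)·R1: [0, -4/3, 2/3, 4]
R3 ← R3 − (3/5)·R2: [0, 0, 0, -16/5]
R4 ← R4 + (3/5)·R2: [0, 0, 0, 16/5]
R5 ← R5 + (2/5)·R2: [0, 0, 0, 34/5]
R4 ← R4 + R3: [0, 0, 0, 0]
R5 ← R5 + (17/8)·R3: [0, 0, 0, 0]
The echelon form has 3 nonzero rows; the last pivot sits in the augmented column, so rank(B) = 2 but rank([B|b]) = 3.
Since the ranks differ, the system is inconsistent.

no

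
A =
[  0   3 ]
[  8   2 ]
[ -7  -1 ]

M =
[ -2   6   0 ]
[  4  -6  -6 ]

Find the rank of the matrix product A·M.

2

First compute AM:
[[ 12, -18, -18],
 [ -8,  36, -12],
 [ 10, -36,   6]]
Now row reduce the product.
R2 ← R2 + (2/3)·R1: [0, 24, -24]
R3 ← R3 − (5/6)·R1: [0, -21, 21]
R3 ← R3 + (7/8)·R2: [0, 0, 0]
2 nonzero rows, so rank(AM) = 2.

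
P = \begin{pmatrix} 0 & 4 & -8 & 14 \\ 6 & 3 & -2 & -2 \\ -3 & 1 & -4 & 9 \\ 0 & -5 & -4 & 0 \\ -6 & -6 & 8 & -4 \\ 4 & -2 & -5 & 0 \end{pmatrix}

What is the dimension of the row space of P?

4

Row reduce to echelon form.
Swap R1 ↔ R2
R3 ← R3 + (1/2)·R1: [0, 5/2, -5, 8]
R5 ← R5 + R1: [0, -3, 6, -6]
R6 ← R6 − (2/3)·R1: [0, -4, -11/3, 4/3]
R3 ← R3 − (5/8)·R2: [0, 0, 0, -3/4]
R4 ← R4 + (5/4)·R2: [0, 0, -14, 35/2]
R5 ← R5 + (3/4)·R2: [0, 0, 0, 9/2]
R6 ← R6 + R2: [0, 0, -35/3, 46/3]
Swap R3 ↔ R4
R6 ← R6 − (5/6)·R3: [0, 0, 0, 3/4]
R5 ← R5 + (6)·R4: [0, 0, 0, 0]
R6 ← R6 + R4: [0, 0, 0, 0]
Echelon form has 4 nonzero rows, so rank(P) = 4.
The row space has dimension equal to the rank: 4.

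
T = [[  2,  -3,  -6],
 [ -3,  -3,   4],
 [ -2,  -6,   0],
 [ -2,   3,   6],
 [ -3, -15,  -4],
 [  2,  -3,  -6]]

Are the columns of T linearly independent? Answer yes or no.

Row reduce T to echelon form.
R2 ← R2 + (3/2)·R1: [0, -15/2, -5]
R3 ← R3 + R1: [0, -9, -6]
R4 ← R4 + R1: [0, 0, 0]
R5 ← R5 + (3/2)·R1: [0, -39/2, -13]
R6 ← R6 − R1: [0, 0, 0]
R3 ← R3 − (6/5)·R2: [0, 0, 0]
R5 ← R5 − (13/5)·R2: [0, 0, 0]
2 pivots among 3 columns.
Only 2 < 3 pivot columns, so the columns are linearly dependent.

no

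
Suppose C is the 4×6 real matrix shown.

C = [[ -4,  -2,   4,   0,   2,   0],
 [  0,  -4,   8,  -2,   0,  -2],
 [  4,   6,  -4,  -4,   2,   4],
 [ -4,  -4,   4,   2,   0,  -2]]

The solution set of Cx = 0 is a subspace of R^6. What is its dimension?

3

Row reduce to echelon form.
R3 ← R3 + R1: [0, 4, 0, -4, 4, 4]
R4 ← R4 − R1: [0, -2, 0, 2, -2, -2]
R3 ← R3 + R2: [0, 0, 8, -6, 4, 2]
R4 ← R4 − (1/2)·R2: [0, 0, -4, 3, -2, -1]
R4 ← R4 + (1/2)·R3: [0, 0, 0, 0, 0, 0]
3 nonzero rows, so rank(C) = 3.
C has 6 columns; by rank–nullity, nullity = 6 − 3 = 3.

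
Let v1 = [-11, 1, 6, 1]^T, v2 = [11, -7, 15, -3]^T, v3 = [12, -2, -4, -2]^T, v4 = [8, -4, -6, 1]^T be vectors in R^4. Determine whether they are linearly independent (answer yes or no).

yes

Form the matrix with these vectors as rows and row reduce.
R2 ← R2 + R1: [0, -6, 21, -2]
R3 ← R3 + (12/11)·R1: [0, -10/11, 28/11, -10/11]
R4 ← R4 + (8/11)·R1: [0, -36/11, -18/11, 19/11]
R3 ← R3 − (5/33)·R2: [0, 0, -7/11, -20/33]
R4 ← R4 − (6/11)·R2: [0, 0, -144/11, 31/11]
R4 ← R4 − (144/7)·R3: [0, 0, 0, 107/7]
4 nonzero rows, so the 4 vectors span a space of dimension 4.
Since 4 = 4, the vectors are linearly independent.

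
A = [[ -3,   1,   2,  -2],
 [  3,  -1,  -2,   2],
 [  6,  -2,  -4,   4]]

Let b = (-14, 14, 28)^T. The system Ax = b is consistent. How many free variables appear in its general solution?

Row reduce the augmented matrix [A | b].
R2 ← R2 + R1: [0, 0, 0, 0, 0]
R3 ← R3 + (2)·R1: [0, 0, 0, 0, 0]
The echelon form has 1 nonzero rows, and every pivot lies in the first 4 columns, so rank(A) = rank([A|b]) = 1.
The system is consistent.
Free variables = (unknowns) − (rank) = 4 − 1 = 3.

3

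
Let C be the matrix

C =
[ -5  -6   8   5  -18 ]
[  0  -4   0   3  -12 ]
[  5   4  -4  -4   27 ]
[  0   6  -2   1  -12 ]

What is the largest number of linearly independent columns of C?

Row reduce to echelon form.
R3 ← R3 + R1: [0, -2, 4, 1, 9]
R3 ← R3 − (1/2)·R2: [0, 0, 4, -1/2, 15]
R4 ← R4 + (3/2)·R2: [0, 0, -2, 11/2, -30]
R4 ← R4 + (1/2)·R3: [0, 0, 0, 21/4, -45/2]
Echelon form has 4 nonzero rows, so rank(C) = 4.
The rank gives the maximum number of linearly independent columns: 4.

4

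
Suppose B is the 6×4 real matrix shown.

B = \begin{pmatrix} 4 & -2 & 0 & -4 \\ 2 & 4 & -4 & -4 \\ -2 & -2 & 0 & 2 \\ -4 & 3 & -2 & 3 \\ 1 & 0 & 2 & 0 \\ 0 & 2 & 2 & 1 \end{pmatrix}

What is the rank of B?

3

Row reduce to echelon form.
R2 ← R2 − (1/2)·R1: [0, 5, -4, -2]
R3 ← R3 + (1/2)·R1: [0, -3, 0, 0]
R4 ← R4 + R1: [0, 1, -2, -1]
R5 ← R5 − (1/4)·R1: [0, 1/2, 2, 1]
R3 ← R3 + (3/5)·R2: [0, 0, -12/5, -6/5]
R4 ← R4 − (1/5)·R2: [0, 0, -6/5, -3/5]
R5 ← R5 − (1/10)·R2: [0, 0, 12/5, 6/5]
R6 ← R6 − (2/5)·R2: [0, 0, 18/5, 9/5]
R4 ← R4 − (1/2)·R3: [0, 0, 0, 0]
R5 ← R5 + R3: [0, 0, 0, 0]
R6 ← R6 + (3/2)·R3: [0, 0, 0, 0]
Echelon form has 3 nonzero rows, so rank(B) = 3.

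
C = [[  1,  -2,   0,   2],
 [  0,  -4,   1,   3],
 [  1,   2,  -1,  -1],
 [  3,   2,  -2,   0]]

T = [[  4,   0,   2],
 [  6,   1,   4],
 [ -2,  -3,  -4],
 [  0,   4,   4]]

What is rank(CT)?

First compute CT:
[[ -8,   6,   2],
 [-26,   5,  -8],
 [ 18,   1,  10],
 [ 28,   8,  22]]
Now row reduce the product.
R2 ← R2 − (13/4)·R1: [0, -29/2, -29/2]
R3 ← R3 + (9/4)·R1: [0, 29/2, 29/2]
R4 ← R4 + (7/2)·R1: [0, 29, 29]
R3 ← R3 + R2: [0, 0, 0]
R4 ← R4 + (2)·R2: [0, 0, 0]
2 nonzero rows, so rank(CT) = 2.

2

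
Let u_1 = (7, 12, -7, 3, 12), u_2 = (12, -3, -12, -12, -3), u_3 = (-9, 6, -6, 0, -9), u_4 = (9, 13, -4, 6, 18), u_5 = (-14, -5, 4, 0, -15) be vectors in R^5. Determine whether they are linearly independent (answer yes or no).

Form the matrix with these vectors as rows and row reduce.
R2 ← R2 − (12/7)·R1: [0, -165/7, 0, -120/7, -165/7]
R3 ← R3 + (9/7)·R1: [0, 150/7, -15, 27/7, 45/7]
R4 ← R4 − (9/7)·R1: [0, -17/7, 5, 15/7, 18/7]
R5 ← R5 + (2)·R1: [0, 19, -10, 6, 9]
R3 ← R3 + (10/11)·R2: [0, 0, -15, -129/11, -15]
R4 ← R4 − (17/165)·R2: [0, 0, 5, 43/11, 5]
R5 ← R5 + (133/165)·R2: [0, 0, -10, -86/11, -10]
R4 ← R4 + (1/3)·R3: [0, 0, 0, 0, 0]
R5 ← R5 − (2/3)·R3: [0, 0, 0, 0, 0]
3 nonzero rows, so the 5 vectors span a space of dimension 3.
Since 3 < 5, the vectors are linearly dependent.

no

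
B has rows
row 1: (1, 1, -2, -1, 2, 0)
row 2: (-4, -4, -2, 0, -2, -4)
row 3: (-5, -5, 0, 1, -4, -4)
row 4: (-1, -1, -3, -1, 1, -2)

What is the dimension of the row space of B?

Row reduce to echelon form.
R2 ← R2 + (4)·R1: [0, 0, -10, -4, 6, -4]
R3 ← R3 + (5)·R1: [0, 0, -10, -4, 6, -4]
R4 ← R4 + R1: [0, 0, -5, -2, 3, -2]
R3 ← R3 − R2: [0, 0, 0, 0, 0, 0]
R4 ← R4 − (1/2)·R2: [0, 0, 0, 0, 0, 0]
Echelon form has 2 nonzero rows, so rank(B) = 2.
The row space has dimension equal to the rank: 2.

2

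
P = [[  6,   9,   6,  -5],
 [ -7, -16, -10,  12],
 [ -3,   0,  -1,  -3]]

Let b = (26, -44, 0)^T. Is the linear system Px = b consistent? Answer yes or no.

yes

Row reduce the augmented matrix [P | b].
R2 ← R2 + (7/6)·R1: [0, -11/2, -3, 37/6, -41/3]
R3 ← R3 + (1/2)·R1: [0, 9/2, 2, -11/2, 13]
R3 ← R3 + (9/11)·R2: [0, 0, -5/11, -5/11, 20/11]
The echelon form has 3 nonzero rows, and every pivot lies in the first 4 columns, so rank(P) = rank([P|b]) = 3.
The system is consistent.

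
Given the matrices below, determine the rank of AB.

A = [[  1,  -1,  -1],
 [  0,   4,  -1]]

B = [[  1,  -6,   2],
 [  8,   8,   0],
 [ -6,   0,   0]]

2

First compute AB:
[[ -1, -14,   2],
 [ 38,  32,   0]]
Now row reduce the product.
R2 ← R2 + (38)·R1: [0, -500, 76]
2 nonzero rows, so rank(AB) = 2.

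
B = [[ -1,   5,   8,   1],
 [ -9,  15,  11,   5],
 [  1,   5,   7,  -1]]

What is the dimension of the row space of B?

Row reduce to echelon form.
R2 ← R2 − (9)·R1: [0, -30, -61, -4]
R3 ← R3 + R1: [0, 10, 15, 0]
R3 ← R3 + (1/3)·R2: [0, 0, -16/3, -4/3]
Echelon form has 3 nonzero rows, so rank(B) = 3.
The row space has dimension equal to the rank: 3.

3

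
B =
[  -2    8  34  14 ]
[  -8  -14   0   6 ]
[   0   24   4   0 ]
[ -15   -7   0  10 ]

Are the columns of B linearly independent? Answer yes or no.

Row reduce B to echelon form.
R2 ← R2 − (4)·R1: [0, -46, -136, -50]
R4 ← R4 − (15/2)·R1: [0, -67, -255, -95]
R3 ← R3 + (12/23)·R2: [0, 0, -1540/23, -600/23]
R4 ← R4 − (67/46)·R2: [0, 0, -1309/23, -510/23]
R4 ← R4 − (17/20)·R3: [0, 0, 0, 0]
3 pivots among 4 columns.
Only 3 < 4 pivot columns, so the columns are linearly dependent.

no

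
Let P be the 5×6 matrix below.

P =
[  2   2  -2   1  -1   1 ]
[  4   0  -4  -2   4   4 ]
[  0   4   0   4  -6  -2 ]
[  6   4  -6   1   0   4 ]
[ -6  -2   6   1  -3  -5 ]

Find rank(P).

Row reduce to echelon form.
R2 ← R2 − (2)·R1: [0, -4, 0, -4, 6, 2]
R4 ← R4 − (3)·R1: [0, -2, 0, -2, 3, 1]
R5 ← R5 + (3)·R1: [0, 4, 0, 4, -6, -2]
R3 ← R3 + R2: [0, 0, 0, 0, 0, 0]
R4 ← R4 − (1/2)·R2: [0, 0, 0, 0, 0, 0]
R5 ← R5 + R2: [0, 0, 0, 0, 0, 0]
Echelon form has 2 nonzero rows, so rank(P) = 2.

2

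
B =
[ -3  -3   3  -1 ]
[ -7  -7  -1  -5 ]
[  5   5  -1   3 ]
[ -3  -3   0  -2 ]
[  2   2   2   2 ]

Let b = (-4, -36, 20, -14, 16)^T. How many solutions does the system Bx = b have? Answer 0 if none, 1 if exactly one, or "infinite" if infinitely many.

infinite

Row reduce the augmented matrix [B | b].
R2 ← R2 − (7/3)·R1: [0, 0, -8, -8/3, -80/3]
R3 ← R3 + (5/3)·R1: [0, 0, 4, 4/3, 40/3]
R4 ← R4 − R1: [0, 0, -3, -1, -10]
R5 ← R5 + (2/3)·R1: [0, 0, 4, 4/3, 40/3]
R3 ← R3 + (1/2)·R2: [0, 0, 0, 0, 0]
R4 ← R4 − (3/8)·R2: [0, 0, 0, 0, 0]
R5 ← R5 + (1/2)·R2: [0, 0, 0, 0, 0]
The echelon form has 2 nonzero rows, and every pivot lies in the first 4 columns, so rank(B) = rank([B|b]) = 2.
The system is consistent.
rank = 2 < 4 unknowns, so there are infinitely many solutions.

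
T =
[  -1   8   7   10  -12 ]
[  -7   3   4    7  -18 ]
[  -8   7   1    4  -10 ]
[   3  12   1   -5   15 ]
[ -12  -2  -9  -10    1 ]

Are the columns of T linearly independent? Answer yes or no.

Row reduce T to echelon form.
R2 ← R2 − (7)·R1: [0, -53, -45, -63, 66]
R3 ← R3 − (8)·R1: [0, -57, -55, -76, 86]
R4 ← R4 + (3)·R1: [0, 36, 22, 25, -21]
R5 ← R5 − (12)·R1: [0, -98, -93, -130, 145]
R3 ← R3 − (57/53)·R2: [0, 0, -350/53, -437/53, 796/53]
R4 ← R4 + (36/53)·R2: [0, 0, -454/53, -943/53, 1263/53]
R5 ← R5 − (98/53)·R2: [0, 0, -519/53, -716/53, 1217/53]
R4 ← R4 − (227/175)·R3: [0, 0, 0, -1242/175, 761/175]
R5 ← R5 − (519/350)·R3: [0, 0, 0, -449/350, 121/175]
R5 ← R5 − (449/2484)·R4: [0, 0, 0, 0, -235/2484]
5 pivots among 5 columns.
Every column is a pivot column, so the columns are linearly independent.

yes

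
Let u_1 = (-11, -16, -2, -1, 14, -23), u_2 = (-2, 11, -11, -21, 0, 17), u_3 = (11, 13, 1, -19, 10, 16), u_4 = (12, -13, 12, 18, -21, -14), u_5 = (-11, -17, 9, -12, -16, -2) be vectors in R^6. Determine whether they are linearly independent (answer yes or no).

yes

Form the matrix with these vectors as rows and row reduce.
R2 ← R2 − (2/11)·R1: [0, 153/11, -117/11, -229/11, -28/11, 233/11]
R3 ← R3 + R1: [0, -3, -1, -20, 24, -7]
R4 ← R4 + (12/11)·R1: [0, -335/11, 108/11, 186/11, -63/11, -430/11]
R5 ← R5 − R1: [0, -1, 11, -11, -30, 21]
R3 ← R3 + (11/51)·R2: [0, 0, -56/17, -1249/51, 1196/51, -124/51]
R4 ← R4 + (335/153)·R2: [0, 0, -229/17, -4387/153, -1729/153, 1115/153]
R5 ← R5 + (11/153)·R2: [0, 0, 174/17, -1912/153, -4618/153, 3446/153]
R4 ← R4 − (229/56)·R3: [0, 0, 0, 36023/504, -13507/126, 2171/126]
R5 ← R5 + (87/28)·R3: [0, 0, 0, -22325/252, 2689/63, 943/63]
R5 ← R5 + (44650/36023)·R4: [0, 0, 0, 0, -249912/2771, 100656/2771]
5 nonzero rows, so the 5 vectors span a space of dimension 5.
Since 5 = 5, the vectors are linearly independent.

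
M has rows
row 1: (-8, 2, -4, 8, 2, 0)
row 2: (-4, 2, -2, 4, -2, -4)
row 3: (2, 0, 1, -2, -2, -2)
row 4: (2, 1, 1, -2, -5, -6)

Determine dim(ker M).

Row reduce to echelon form.
R2 ← R2 − (1/2)·R1: [0, 1, 0, 0, -3, -4]
R3 ← R3 + (1/4)·R1: [0, 1/2, 0, 0, -3/2, -2]
R4 ← R4 + (1/4)·R1: [0, 3/2, 0, 0, -9/2, -6]
R3 ← R3 − (1/2)·R2: [0, 0, 0, 0, 0, 0]
R4 ← R4 − (3/2)·R2: [0, 0, 0, 0, 0, 0]
2 nonzero rows, so rank(M) = 2.
M has 6 columns; by rank–nullity, nullity = 6 − 2 = 4.

4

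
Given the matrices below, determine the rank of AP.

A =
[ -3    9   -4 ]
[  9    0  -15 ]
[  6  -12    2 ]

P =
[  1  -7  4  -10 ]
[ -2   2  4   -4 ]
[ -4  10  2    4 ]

First compute AP:
[[ -5,  -1,  16, -22],
 [ 69, -213,   6, -150],
 [ 22, -46, -20,  -4]]
Now row reduce the product.
R2 ← R2 + (69/5)·R1: [0, -1134/5, 1134/5, -2268/5]
R3 ← R3 + (22/5)·R1: [0, -252/5, 252/5, -504/5]
R3 ← R3 − (2/9)·R2: [0, 0, 0, 0]
2 nonzero rows, so rank(AP) = 2.

2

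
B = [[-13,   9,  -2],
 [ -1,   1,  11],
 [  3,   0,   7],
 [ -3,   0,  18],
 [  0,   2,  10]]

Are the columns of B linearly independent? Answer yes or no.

Row reduce B to echelon form.
R2 ← R2 − (1/13)·R1: [0, 4/13, 145/13]
R3 ← R3 + (3/13)·R1: [0, 27/13, 85/13]
R4 ← R4 − (3/13)·R1: [0, -27/13, 240/13]
R3 ← R3 − (27/4)·R2: [0, 0, -275/4]
R4 ← R4 + (27/4)·R2: [0, 0, 375/4]
R5 ← R5 − (13/2)·R2: [0, 0, -125/2]
R4 ← R4 + (15/11)·R3: [0, 0, 0]
R5 ← R5 − (10/11)·R3: [0, 0, 0]
3 pivots among 3 columns.
Every column is a pivot column, so the columns are linearly independent.

yes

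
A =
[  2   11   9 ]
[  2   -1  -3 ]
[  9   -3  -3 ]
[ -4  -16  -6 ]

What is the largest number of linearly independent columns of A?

Row reduce to echelon form.
R2 ← R2 − R1: [0, -12, -12]
R3 ← R3 − (9/2)·R1: [0, -105/2, -87/2]
R4 ← R4 + (2)·R1: [0, 6, 12]
R3 ← R3 − (35/8)·R2: [0, 0, 9]
R4 ← R4 + (1/2)·R2: [0, 0, 6]
R4 ← R4 − (2/3)·R3: [0, 0, 0]
Echelon form has 3 nonzero rows, so rank(A) = 3.
The rank gives the maximum number of linearly independent columns: 3.

3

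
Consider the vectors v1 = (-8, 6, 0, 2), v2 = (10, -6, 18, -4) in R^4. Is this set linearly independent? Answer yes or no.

Form the matrix with these vectors as rows and row reduce.
R2 ← R2 + (5/4)·R1: [0, 3/2, 18, -3/2]
2 nonzero rows, so the 2 vectors span a space of dimension 2.
Since 2 = 2, the vectors are linearly independent.

yes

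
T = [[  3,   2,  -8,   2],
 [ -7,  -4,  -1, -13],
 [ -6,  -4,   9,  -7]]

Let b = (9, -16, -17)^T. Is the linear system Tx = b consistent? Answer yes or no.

Row reduce the augmented matrix [T | b].
R2 ← R2 + (7/3)·R1: [0, 2/3, -59/3, -25/3, 5]
R3 ← R3 + (2)·R1: [0, 0, -7, -3, 1]
The echelon form has 3 nonzero rows, and every pivot lies in the first 4 columns, so rank(T) = rank([T|b]) = 3.
The system is consistent.

yes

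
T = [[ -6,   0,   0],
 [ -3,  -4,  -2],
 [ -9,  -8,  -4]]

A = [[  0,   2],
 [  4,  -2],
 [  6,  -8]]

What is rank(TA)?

2

First compute TA:
[[  0, -12],
 [-28,  18],
 [-56,  30]]
Now row reduce the product.
Swap R1 ↔ R2
R3 ← R3 − (2)·R1: [0, -6]
R3 ← R3 − (1/2)·R2: [0, 0]
2 nonzero rows, so rank(TA) = 2.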